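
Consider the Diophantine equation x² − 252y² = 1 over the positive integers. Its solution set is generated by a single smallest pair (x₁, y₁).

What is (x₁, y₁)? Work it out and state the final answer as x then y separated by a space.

d=252: √d = [15; 1,6,1,30] (ℓ=4, even), read p_3/q_3
k=0  a_k=15  p_k/q_k = 15/1
…
k=2  a_k=6  p_k/q_k = 111/7
k=3  a_k=1  p_k/q_k = 127/8
→ (127, 8).  Check: 127²=16129, 252·8²=16128, difference 1.

127 8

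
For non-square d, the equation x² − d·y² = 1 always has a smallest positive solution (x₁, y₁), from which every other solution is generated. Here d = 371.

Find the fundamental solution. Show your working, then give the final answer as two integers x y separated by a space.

√371 → a₀=19, period (3,1,4,1,3,38); ℓ=6 even so k=5
k=0  a_k=19  p_k/q_k = 19/1
k=1  a_k=3  p_k/q_k = 58/3
…
k=3  a_k=4  p_k/q_k = 366/19
k=4  a_k=1  p_k/q_k = 443/23
k=5  a_k=3  p_k/q_k = 1695/88
→ (1695, 88).  Check: 1695²=2873025, 371·88²=2873024, difference 1.

1695 88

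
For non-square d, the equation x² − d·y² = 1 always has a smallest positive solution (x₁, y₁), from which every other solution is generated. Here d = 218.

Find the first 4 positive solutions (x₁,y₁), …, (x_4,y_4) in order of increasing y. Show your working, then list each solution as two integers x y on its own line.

126003 8534
31753512017 2150619204
8002075549230099 541968943114690
2016571050827526816577 136579425476409948936

d=218: √d = [14; 1,3,3,1,28] (ℓ=5, odd), read p_9/q_9
i=0: a=14 ⇒ p=14, q=1
i=1: a=1 ⇒ p=15, q=1
i=2: a=3 ⇒ p=59, q=4
…
i=6: a=1 ⇒ p=7471, q=506
i=7: a=3 ⇒ p=29633, q=2007
i=8: a=3 ⇒ p=96370, q=6527
i=9: a=1 ⇒ p=126003, q=8534
fundamental: x₁=126003, y₁=8534  (since 15876756009 − 218·72829156 = 1)
(x_2, y_2) = (126003·126003 + 218·8534·8534, 126003·8534 + 8534·126003) = (31753512017, 2150619204)
(x_3, y_3) = (126003·31753512017 + 218·8534·2150619204, 126003·2150619204 + 8534·31753512017) = (8002075549230099, 541968943114690)
(x_4, y_4) = (126003·8002075549230099 + 218·8534·541968943114690, 126003·541968943114690 + 8534·8002075549230099) = (2016571050827526816577, 136579425476409948936)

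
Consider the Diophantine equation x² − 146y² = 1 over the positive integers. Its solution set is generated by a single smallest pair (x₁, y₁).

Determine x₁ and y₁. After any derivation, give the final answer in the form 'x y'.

145 12

√146 = [12; 12,24, …], period ℓ=2 (even) → k=1
k=0  a_k=12  p_k/q_k = 12/1
k=1  a_k=12  p_k/q_k = 145/12
(x₁, y₁) = (145, 12);  145² − 146·12² = 1 ✓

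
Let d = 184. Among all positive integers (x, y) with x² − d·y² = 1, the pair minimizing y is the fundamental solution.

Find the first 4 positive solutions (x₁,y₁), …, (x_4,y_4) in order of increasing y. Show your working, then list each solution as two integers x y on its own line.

d=184: √d = [13; 1,1,3,2,1,2,1,2,3,1,1,26] (ℓ=12, even), read p_11/q_11
k=0  a_k=13  p_k/q_k = 13/1
…
k=2  a_k=1  p_k/q_k = 27/2
…
k=4  a_k=2  p_k/q_k = 217/16
…
k=6  a_k=2  p_k/q_k = 841/62
k=7  a_k=1  p_k/q_k = 1153/85
…
k=9  a_k=3  p_k/q_k = 10594/781
k=10  a_k=1  p_k/q_k = 13741/1013
k=11  a_k=1  p_k/q_k = 24335/1794
→ (24335, 1794).  Check: 24335²=592192225, 184·1794²=592192224, difference 1.
k=2:  x_2 = 24335·24335+184·1794·1794 = 1184384449,  y_2 = 24335·1794+1794·24335 = 87313980
k=3:  x_3 = 24335·1184384449+184·1794·87313980 = 57643991108495,  y_3 = 24335·87313980+1794·1184384449 = 4249571404806
k=4:  x_4 = 24335·57643991108495+184·1794·4249571404806 = 2805533046066067201,  y_4 = 24335·4249571404806+1794·57643991108495 = 206826640184594040

24335 1794
1184384449 87313980
57643991108495 4249571404806
2805533046066067201 206826640184594040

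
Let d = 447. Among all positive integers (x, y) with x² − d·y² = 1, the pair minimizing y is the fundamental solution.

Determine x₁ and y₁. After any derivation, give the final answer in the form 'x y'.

√447 → a₀=21, period (7,42); ℓ=2 even so k=1
step 0: (21, 1)  from 21·(1,0) + (0,1)
step 1: (148, 7)  from 7·(21,1) + (1,0)
(x₁, y₁) = (148, 7);  148² − 447·7² = 1 ✓

148 7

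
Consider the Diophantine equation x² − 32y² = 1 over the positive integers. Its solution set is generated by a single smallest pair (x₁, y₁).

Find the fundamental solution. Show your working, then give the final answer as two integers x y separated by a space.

17 3

√32 → a₀=5, period (1,1,1,10); ℓ=4 even so k=3
a_0=5:  p_0=5·1+0=5,  q_0=5·0+1=1
a_1=1:  p_1=1·5+1=6,  q_1=1·1+0=1
a_2=1:  p_2=1·6+5=11,  q_2=1·1+1=2
a_3=1:  p_3=1·11+6=17,  q_3=1·2+1=3
→ (17, 3).  Check: 17²=289, 32·3²=288, difference 1.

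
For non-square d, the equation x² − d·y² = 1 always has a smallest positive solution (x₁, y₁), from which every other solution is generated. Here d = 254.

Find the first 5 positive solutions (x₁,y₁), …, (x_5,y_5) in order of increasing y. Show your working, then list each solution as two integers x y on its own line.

255 16
130049 8160
66324735 4161584
33825484801 2122399680
17250930923775 1082419675216

√254 = [15; 1,14,1,30, …], period ℓ=4 (even) → k=3
step 0: (15, 1)  from 15·(1,0) + (0,1)
step 1: (16, 1)  from 1·(15,1) + (1,0)
step 2: (239, 15)  from 14·(16,1) + (15,1)
step 3: (255, 16)  from 1·(239,15) + (16,1)
fundamental: x₁=255, y₁=16  (since 65025 − 254·256 = 1)
n=2: (255,16)∘(255,16) = (255·255+254·16·16, 255·16+16·255) = (130049,8160)
n=3: (130049,8160)∘(255,16) = (255·130049+254·16·8160, 255·8160+16·130049) = (66324735,4161584)
n=4: (66324735,4161584)∘(255,16) = (255·66324735+254·16·4161584, 255·4161584+16·66324735) = (33825484801,2122399680)
n=5: (33825484801,2122399680)∘(255,16) = (255·33825484801+254·16·2122399680, 255·2122399680+16·33825484801) = (17250930923775,1082419675216)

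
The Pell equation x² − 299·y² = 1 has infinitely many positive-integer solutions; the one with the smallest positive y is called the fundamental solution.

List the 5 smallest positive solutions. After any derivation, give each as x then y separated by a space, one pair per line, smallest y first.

d=299: √d = [17; 3,2,3,34] (ℓ=4, even), read p_3/q_3
step 0: (17, 1)  from 17·(1,0) + (0,1)
step 1: (52, 3)  from 3·(17,1) + (1,0)
step 2: (121, 7)  from 2·(52,3) + (17,1)
step 3: (415, 24)  from 3·(121,7) + (52,3)
fundamental: x₁=415, y₁=24  (since 172225 − 299·576 = 1)
(415+24√299)^2 = 344449 + 19920√299
(415+24√299)^3 = 285892255 + 16533576√299
(415+24√299)^4 = 237290227201 + 13722848160√299
(415+24√299)^5 = 196950602684575 + 11389947439224√299

415 24
344449 19920
285892255 16533576
237290227201 13722848160
196950602684575 11389947439224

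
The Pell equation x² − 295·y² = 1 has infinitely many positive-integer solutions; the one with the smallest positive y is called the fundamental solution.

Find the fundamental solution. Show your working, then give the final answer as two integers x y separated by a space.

[17; 5,1,2,3,2,6,2,3,2,1,5,34] for √295; ℓ=12 ⇒ convergent index 11
a_0=17:  p_0=17·1+0=17,  q_0=17·0+1=1
…
a_2=1:  p_2=1·86+17=103,  q_2=1·5+1=6
a_3=2:  p_3=2·103+86=292,  q_3=2·6+5=17
a_4=3:  p_4=3·292+103=979,  q_4=3·17+6=57
a_5=2:  p_5=2·979+292=2250,  q_5=2·57+17=131
a_6=6:  p_6=6·2250+979=14479,  q_6=6·131+57=843
a_7=2:  p_7=2·14479+2250=31208,  q_7=2·843+131=1817
…
a_10=1:  p_10=1·247414+108103=355517,  q_10=1·14405+6294=20699
a_11=5:  p_11=5·355517+247414=2024999,  q_11=5·20699+14405=117900
fundamental: x₁=2024999, y₁=117900  (since 4100620950001 − 295·13900410000 = 1)

2024999 117900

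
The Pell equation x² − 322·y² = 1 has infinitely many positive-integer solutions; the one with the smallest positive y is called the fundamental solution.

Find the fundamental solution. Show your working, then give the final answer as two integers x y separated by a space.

[17; 1,16,1,34] for √322; ℓ=4 ⇒ convergent index 3
a_0=17:  p_0=17·1+0=17,  q_0=17·0+1=1
a_1=1:  p_1=1·17+1=18,  q_1=1·1+0=1
a_2=16:  p_2=16·18+17=305,  q_2=16·1+1=17
a_3=1:  p_3=1·305+18=323,  q_3=1·17+1=18
(x₁, y₁) = (323, 18);  323² − 322·18² = 1 ✓

323 18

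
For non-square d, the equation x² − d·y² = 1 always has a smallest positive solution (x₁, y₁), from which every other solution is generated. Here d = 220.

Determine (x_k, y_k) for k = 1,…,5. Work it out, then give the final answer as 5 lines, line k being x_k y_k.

89 6
15841 1068
2819609 190098
501874561 33836376
89330852249 6022684830

√220 = [14; 1,4,1,28, …], period ℓ=4 (even) → k=3
a_0=14:  p_0=14·1+0=14,  q_0=14·0+1=1
a_1=1:  p_1=1·14+1=15,  q_1=1·1+0=1
a_2=4:  p_2=4·15+14=74,  q_2=4·1+1=5
a_3=1:  p_3=1·74+15=89,  q_3=1·5+1=6
fundamental: x₁=89, y₁=6  (since 7921 − 220·36 = 1)
n=2: (89,6)∘(89,6) = (89·89+220·6·6, 89·6+6·89) = (15841,1068)
n=3: (15841,1068)∘(89,6) = (89·15841+220·6·1068, 89·1068+6·15841) = (2819609,190098)
n=4: (2819609,190098)∘(89,6) = (89·2819609+220·6·190098, 89·190098+6·2819609) = (501874561,33836376)
n=5: (501874561,33836376)∘(89,6) = (89·501874561+220·6·33836376, 89·33836376+6·501874561) = (89330852249,6022684830)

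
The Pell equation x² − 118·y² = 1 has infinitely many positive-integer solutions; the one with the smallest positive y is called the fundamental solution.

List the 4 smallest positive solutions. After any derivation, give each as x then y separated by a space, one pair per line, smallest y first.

306917 28254
188396089777 17343265836
115643925371868101 10645886241146970
70986173286526887819457 6534806934930865917144

√118 → a₀=10, period (1,6,3,2,10,2,3,6,1,20); ℓ=10 even so k=9
k=0  a_k=10  p_k/q_k = 10/1
k=1  a_k=1  p_k/q_k = 11/1
…
k=3  a_k=3  p_k/q_k = 239/22
…
k=6  a_k=2  p_k/q_k = 12112/1115
k=7  a_k=3  p_k/q_k = 42115/3877
k=8  a_k=6  p_k/q_k = 264802/24377
k=9  a_k=1  p_k/q_k = 306917/28254
(x₁, y₁) = (306917, 28254);  306917² − 118·28254² = 1 ✓
n=2: (306917,28254)∘(306917,28254) = (306917·306917+118·28254·28254, 306917·28254+28254·306917) = (188396089777,17343265836)
n=3: (188396089777,17343265836)∘(306917,28254) = (306917·188396089777+118·28254·17343265836, 306917·17343265836+28254·188396089777) = (115643925371868101,10645886241146970)
n=4: (115643925371868101,10645886241146970)∘(306917,28254) = (306917·115643925371868101+118·28254·10645886241146970, 306917·10645886241146970+28254·115643925371868101) = (70986173286526887819457,6534806934930865917144)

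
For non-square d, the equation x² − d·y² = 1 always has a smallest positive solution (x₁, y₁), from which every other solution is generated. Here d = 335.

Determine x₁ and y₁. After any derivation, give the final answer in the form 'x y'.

604 33

[18; 3,3,3,36] for √335; ℓ=4 ⇒ convergent index 3
a_0=18:  p_0=18·1+0=18,  q_0=18·0+1=1
…
a_2=3:  p_2=3·55+18=183,  q_2=3·3+1=10
a_3=3:  p_3=3·183+55=604,  q_3=3·10+3=33
→ (604, 33).  Check: 604²=364816, 335·33²=364815, difference 1.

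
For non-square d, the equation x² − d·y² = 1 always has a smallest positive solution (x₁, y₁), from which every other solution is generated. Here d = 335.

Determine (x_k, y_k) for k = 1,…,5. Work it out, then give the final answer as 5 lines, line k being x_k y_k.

√335 = [18; 3,3,3,36, …], period ℓ=4 (even) → k=3
k=0  a_k=18  p_k/q_k = 18/1
k=1  a_k=3  p_k/q_k = 55/3
k=2  a_k=3  p_k/q_k = 183/10
k=3  a_k=3  p_k/q_k = 604/33
(x₁, y₁) = (604, 33);  604² − 335·33² = 1 ✓
k=2:  x_2 = 604·604+335·33·33 = 729631,  y_2 = 604·33+33·604 = 39864
k=3:  x_3 = 604·729631+335·33·39864 = 881393644,  y_3 = 604·39864+33·729631 = 48155679
k=4:  x_4 = 604·881393644+335·33·48155679 = 1064722792321,  y_4 = 604·48155679+33·881393644 = 58172020368
k=5:  x_5 = 604·1064722792321+335·33·58172020368 = 1286184251730124,  y_5 = 604·58172020368+33·1064722792321 = 70271752448865

604 33
729631 39864
881393644 48155679
1064722792321 58172020368
1286184251730124 70271752448865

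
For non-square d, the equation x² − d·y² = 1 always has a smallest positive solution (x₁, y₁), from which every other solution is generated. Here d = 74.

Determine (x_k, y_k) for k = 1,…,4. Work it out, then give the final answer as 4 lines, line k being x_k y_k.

[8; 1,1,1,1,16] for √74; ℓ=5 ⇒ convergent index 9
a_0=8:  p_0=8·1+0=8,  q_0=8·0+1=1
…
a_3=1:  p_3=1·17+9=26,  q_3=1·2+1=3
a_4=1:  p_4=1·26+17=43,  q_4=1·3+2=5
a_5=16:  p_5=16·43+26=714,  q_5=16·5+3=83
…
a_8=1:  p_8=1·1471+757=2228,  q_8=1·171+88=259
a_9=1:  p_9=1·2228+1471=3699,  q_9=1·259+171=430
(x₁, y₁) = (3699, 430);  3699² − 74·430² = 1 ✓
(x_2, y_2) = (3699·3699 + 74·430·430, 3699·430 + 430·3699) = (27365201, 3181140)
(x_3, y_3) = (3699·27365201 + 74·430·3181140, 3699·3181140 + 430·27365201) = (202447753299, 23534073290)
(x_4, y_4) = (3699·202447753299 + 74·430·23534073290, 3699·23534073290 + 430·202447753299) = (1497708451540801, 174105071018280)

3699 430
27365201 3181140
202447753299 23534073290
1497708451540801 174105071018280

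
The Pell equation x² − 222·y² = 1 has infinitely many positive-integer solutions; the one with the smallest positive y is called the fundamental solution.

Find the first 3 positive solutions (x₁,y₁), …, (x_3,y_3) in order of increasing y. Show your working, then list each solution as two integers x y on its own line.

149 10
44401 2980
13231349 888030

[14; 1,8,1,28] for √222; ℓ=4 ⇒ convergent index 3
a_0=14:  p_0=14·1+0=14,  q_0=14·0+1=1
a_1=1:  p_1=1·14+1=15,  q_1=1·1+0=1
a_2=8:  p_2=8·15+14=134,  q_2=8·1+1=9
a_3=1:  p_3=1·134+15=149,  q_3=1·9+1=10
(x₁, y₁) = (149, 10);  149² − 222·10² = 1 ✓
k=2:  x_2 = 149·149+222·10·10 = 44401,  y_2 = 149·10+10·149 = 2980
k=3:  x_3 = 149·44401+222·10·2980 = 13231349,  y_3 = 149·2980+10·44401 = 888030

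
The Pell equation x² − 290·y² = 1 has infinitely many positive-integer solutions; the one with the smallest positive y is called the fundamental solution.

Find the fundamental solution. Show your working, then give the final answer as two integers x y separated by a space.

[17; 34] for √290; ℓ=1 ⇒ convergent index 1
k=0  a_k=17  p_k/q_k = 17/1
k=1  a_k=34  p_k/q_k = 579/34
fundamental: x₁=579, y₁=34  (since 335241 − 290·1156 = 1)

579 34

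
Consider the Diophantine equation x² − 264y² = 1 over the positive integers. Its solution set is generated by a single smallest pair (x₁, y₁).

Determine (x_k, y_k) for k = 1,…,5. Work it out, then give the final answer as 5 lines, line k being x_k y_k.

d=264: √d = [16; 4,32] (ℓ=2, even), read p_1/q_1
i=0: a=16 ⇒ p=16, q=1
i=1: a=4 ⇒ p=65, q=4
fundamental: x₁=65, y₁=4  (since 4225 − 264·16 = 1)
(65+4√264)^2 = 8449 + 520√264
(65+4√264)^3 = 1098305 + 67596√264
(65+4√264)^4 = 142771201 + 8786960√264
(65+4√264)^5 = 18559157825 + 1142237204√264

65 4
8449 520
1098305 67596
142771201 8786960
18559157825 1142237204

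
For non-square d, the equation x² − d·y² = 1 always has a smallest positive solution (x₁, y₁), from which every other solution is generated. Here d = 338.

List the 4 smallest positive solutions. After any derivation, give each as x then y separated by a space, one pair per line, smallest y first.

[18; 2,1,1,2,36] for √338; ℓ=5 ⇒ convergent index 9
a_0=18:  p_0=18·1+0=18,  q_0=18·0+1=1
…
a_7=1:  p_7=1·17631+8696=26327,  q_7=1·959+473=1432
a_8=1:  p_8=1·26327+17631=43958,  q_8=1·1432+959=2391
a_9=2:  p_9=2·43958+26327=114243,  q_9=2·2391+1432=6214
fundamental: x₁=114243, y₁=6214  (since 13051463049 − 338·38613796 = 1)
n=2: (114243,6214)∘(114243,6214) = (114243·114243+338·6214·6214, 114243·6214+6214·114243) = (26102926097,1419812004)
n=3: (26102926097,1419812004)∘(114243,6214) = (114243·26102926097+338·6214·1419812004, 114243·1419812004+6214·26102926097) = (5964153172084899,324407165539730)
n=4: (5964153172084899,324407165539730)∘(114243,6214) = (114243·5964153172084899+338·6214·324407165539730, 114243·324407165539730+6214·5964153172084899) = (1362725501650887306817,74122495624090936776)

114243 6214
26102926097 1419812004
5964153172084899 324407165539730
1362725501650887306817 74122495624090936776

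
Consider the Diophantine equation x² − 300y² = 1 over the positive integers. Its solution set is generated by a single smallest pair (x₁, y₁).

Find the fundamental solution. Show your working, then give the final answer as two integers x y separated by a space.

1351 78

√300 = [17; 3,8,3,34, …], period ℓ=4 (even) → k=3
k=0  a_k=17  p_k/q_k = 17/1
…
k=2  a_k=8  p_k/q_k = 433/25
k=3  a_k=3  p_k/q_k = 1351/78
fundamental: x₁=1351, y₁=78  (since 1825201 − 300·6084 = 1)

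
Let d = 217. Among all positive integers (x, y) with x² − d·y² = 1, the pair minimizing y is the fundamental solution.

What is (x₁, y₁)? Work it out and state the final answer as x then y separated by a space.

√217 = [14; 1,2,1,2,1,…,2,1,28, …], period ℓ=16 (even) → k=15
k=0  a_k=14  p_k/q_k = 14/1
…
k=2  a_k=2  p_k/q_k = 44/3
…
k=4  a_k=2  p_k/q_k = 162/11
k=5  a_k=1  p_k/q_k = 221/15
…
k=7  a_k=9  p_k/q_k = 3668/249
…
k=11  a_k=1  p_k/q_k = 293381/19916
…
k=14  a_k=2  p_k/q_k = 2809702/190735
k=15  a_k=1  p_k/q_k = 3844063/260952
→ (3844063, 260952).  Check: 3844063²=14776820347969, 217·260952²=14776820347968, difference 1.

3844063 260952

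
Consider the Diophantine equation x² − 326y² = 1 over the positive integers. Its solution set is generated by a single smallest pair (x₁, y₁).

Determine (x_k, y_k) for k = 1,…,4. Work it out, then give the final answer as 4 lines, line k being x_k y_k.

√326 → a₀=18, period (18,36); ℓ=2 even so k=1
i=0: a=18 ⇒ p=18, q=1
i=1: a=18 ⇒ p=325, q=18
(x₁, y₁) = (325, 18);  325² − 326·18² = 1 ✓
n=2: (325,18)∘(325,18) = (325·325+326·18·18, 325·18+18·325) = (211249,11700)
n=3: (211249,11700)∘(325,18) = (325·211249+326·18·11700, 325·11700+18·211249) = (137311525,7604982)
n=4: (137311525,7604982)∘(325,18) = (325·137311525+326·18·7604982, 325·7604982+18·137311525) = (89252280001,4943226600)

325 18
211249 11700
137311525 7604982
89252280001 4943226600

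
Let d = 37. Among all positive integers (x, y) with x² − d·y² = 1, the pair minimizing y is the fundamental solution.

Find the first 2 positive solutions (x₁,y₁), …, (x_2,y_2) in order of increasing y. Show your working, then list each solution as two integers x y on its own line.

d=37: √d = [6; 12] (ℓ=1, odd), read p_1/q_1
a_0=6:  p_0=6·1+0=6,  q_0=6·0+1=1
a_1=12:  p_1=12·6+1=73,  q_1=12·1+0=12
(x₁, y₁) = (73, 12);  73² − 37·12² = 1 ✓
k=2:  x_2 = 73·73+37·12·12 = 10657,  y_2 = 73·12+12·73 = 1752

73 12
10657 1752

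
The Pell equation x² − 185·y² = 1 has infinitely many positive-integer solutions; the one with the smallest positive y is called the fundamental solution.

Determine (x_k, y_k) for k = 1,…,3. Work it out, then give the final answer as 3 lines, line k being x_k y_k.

9249 680
171088001 12578640
3164785833249 232679682040

[13; 1,1,1,1,26] for √185; ℓ=5 ⇒ convergent index 9
k=0  a_k=13  p_k/q_k = 13/1
…
k=2  a_k=1  p_k/q_k = 27/2
k=3  a_k=1  p_k/q_k = 41/3
k=4  a_k=1  p_k/q_k = 68/5
k=5  a_k=26  p_k/q_k = 1809/133
k=6  a_k=1  p_k/q_k = 1877/138
…
k=8  a_k=1  p_k/q_k = 5563/409
k=9  a_k=1  p_k/q_k = 9249/680
→ (9249, 680).  Check: 9249²=85544001, 185·680²=85544000, difference 1.
(x_2, y_2) = (9249·9249 + 185·680·680, 9249·680 + 680·9249) = (171088001, 12578640)
(x_3, y_3) = (9249·171088001 + 185·680·12578640, 9249·12578640 + 680·171088001) = (3164785833249, 232679682040)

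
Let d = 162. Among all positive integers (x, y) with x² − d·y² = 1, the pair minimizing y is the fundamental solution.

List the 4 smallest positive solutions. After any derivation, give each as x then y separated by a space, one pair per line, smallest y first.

[12; 1,2,1,2,12,2,1,2,1,24] for √162; ℓ=10 ⇒ convergent index 9
a_0=12:  p_0=12·1+0=12,  q_0=12·0+1=1
…
a_2=2:  p_2=2·13+12=38,  q_2=2·1+1=3
a_3=1:  p_3=1·38+13=51,  q_3=1·3+1=4
a_4=2:  p_4=2·51+38=140,  q_4=2·4+3=11
a_5=12:  p_5=12·140+51=1731,  q_5=12·11+4=136
…
a_7=1:  p_7=1·3602+1731=5333,  q_7=1·283+136=419
a_8=2:  p_8=2·5333+3602=14268,  q_8=2·419+283=1121
a_9=1:  p_9=1·14268+5333=19601,  q_9=1·1121+419=1540
fundamental: x₁=19601, y₁=1540  (since 384199201 − 162·2371600 = 1)
(19601+1540√162)^2 = 768398401 + 60371080√162
(19601+1540√162)^3 = 30122754096401 + 2366667076620√162
(19601+1540√162)^4 = 1180872205318713601 + 92778082677286160√162

19601 1540
768398401 60371080
30122754096401 2366667076620
1180872205318713601 92778082677286160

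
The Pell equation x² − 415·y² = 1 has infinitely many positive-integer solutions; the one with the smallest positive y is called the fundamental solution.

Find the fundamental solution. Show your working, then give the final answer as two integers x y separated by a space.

18412804 903849

d=415: √d = [20; 2,1,2,4,6,…,1,2,40] (ℓ=16, even), read p_15/q_15
step 0: (20, 1)  from 20·(1,0) + (0,1)
step 1: (41, 2)  from 2·(20,1) + (1,0)
step 2: (61, 3)  from 1·(41,2) + (20,1)
…
step 5: (4441, 218)  from 6·(713,35) + (163,8)
…
step 7: (9595, 471)  from 1·(5154,253) + (4441,218)
…
step 9: (43534, 2137)  from 1·(33939,1666) + (9595,471)
step 10: (77473, 3803)  from 1·(43534,2137) + (33939,1666)
step 11: (508372, 24955)  from 6·(77473,3803) + (43534,2137)
step 12: (2110961, 103623)  from 4·(508372,24955) + (77473,3803)
step 13: (4730294, 232201)  from 2·(2110961,103623) + (508372,24955)
step 14: (6841255, 335824)  from 1·(4730294,232201) + (2110961,103623)
step 15: (18412804, 903849)  from 2·(6841255,335824) + (4730294,232201)
(x₁, y₁) = (18412804, 903849);  18412804² − 415·903849² = 1 ✓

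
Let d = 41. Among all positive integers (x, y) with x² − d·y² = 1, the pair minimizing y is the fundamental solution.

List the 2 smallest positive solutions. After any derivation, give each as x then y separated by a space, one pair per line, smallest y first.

d=41: √d = [6; 2,2,12] (ℓ=3, odd), read p_5/q_5
a_0=6:  p_0=6·1+0=6,  q_0=6·0+1=1
…
a_2=2:  p_2=2·13+6=32,  q_2=2·2+1=5
a_3=12:  p_3=12·32+13=397,  q_3=12·5+2=62
a_4=2:  p_4=2·397+32=826,  q_4=2·62+5=129
a_5=2:  p_5=2·826+397=2049,  q_5=2·129+62=320
fundamental: x₁=2049, y₁=320  (since 4198401 − 41·102400 = 1)
k=2:  x_2 = 2049·2049+41·320·320 = 8396801,  y_2 = 2049·320+320·2049 = 1311360

2049 320
8396801 1311360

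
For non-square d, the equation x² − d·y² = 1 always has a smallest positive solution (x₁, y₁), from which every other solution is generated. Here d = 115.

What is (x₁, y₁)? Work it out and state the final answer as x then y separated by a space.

1126 105

√115 → a₀=10, period (1,2,1,1,1,1,1,2,1,20); ℓ=10 even so k=9
i=0: a=10 ⇒ p=10, q=1
i=1: a=1 ⇒ p=11, q=1
i=2: a=2 ⇒ p=32, q=3
…
i=7: a=1 ⇒ p=311, q=29
i=8: a=2 ⇒ p=815, q=76
i=9: a=1 ⇒ p=1126, q=105
fundamental: x₁=1126, y₁=105  (since 1267876 − 115·11025 = 1)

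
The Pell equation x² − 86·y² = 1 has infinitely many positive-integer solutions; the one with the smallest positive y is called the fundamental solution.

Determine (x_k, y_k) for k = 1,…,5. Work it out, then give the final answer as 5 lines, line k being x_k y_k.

10405 1122
216528049 23348820
4505948689285 485888943078
93768792007492801 10111348882104360
1951328557169976499525 210417169750702788522

√86 → a₀=9, period (3,1,1,1,8,1,1,1,3,18); ℓ=10 even so k=9
a_0=9:  p_0=9·1+0=9,  q_0=9·0+1=1
a_1=3:  p_1=3·9+1=28,  q_1=3·1+0=3
…
a_3=1:  p_3=1·37+28=65,  q_3=1·4+3=7
…
a_5=8:  p_5=8·102+65=881,  q_5=8·11+7=95
a_6=1:  p_6=1·881+102=983,  q_6=1·95+11=106
…
a_8=1:  p_8=1·1864+983=2847,  q_8=1·201+106=307
a_9=3:  p_9=3·2847+1864=10405,  q_9=3·307+201=1122
(x₁, y₁) = (10405, 1122);  10405² − 86·1122² = 1 ✓
(x_2, y_2) = (10405·10405 + 86·1122·1122, 10405·1122 + 1122·10405) = (216528049, 23348820)
(x_3, y_3) = (10405·216528049 + 86·1122·23348820, 10405·23348820 + 1122·216528049) = (4505948689285, 485888943078)
(x_4, y_4) = (10405·4505948689285 + 86·1122·485888943078, 10405·485888943078 + 1122·4505948689285) = (93768792007492801, 10111348882104360)
(x_5, y_5) = (10405·93768792007492801 + 86·1122·10111348882104360, 10405·10111348882104360 + 1122·93768792007492801) = (1951328557169976499525, 210417169750702788522)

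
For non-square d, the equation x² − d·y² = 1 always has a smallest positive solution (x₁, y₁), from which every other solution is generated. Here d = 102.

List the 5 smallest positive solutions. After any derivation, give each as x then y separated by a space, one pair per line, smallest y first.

101 10
20401 2020
4120901 408030
832401601 82420040
168141002501 16648440050

[10; 10,20] for √102; ℓ=2 ⇒ convergent index 1
i=0: a=10 ⇒ p=10, q=1
i=1: a=10 ⇒ p=101, q=10
→ (101, 10).  Check: 101²=10201, 102·10²=10200, difference 1.
(101+10√102)^2 = 20401 + 2020√102
(101+10√102)^3 = 4120901 + 408030√102
(101+10√102)^4 = 832401601 + 82420040√102
(101+10√102)^5 = 168141002501 + 16648440050√102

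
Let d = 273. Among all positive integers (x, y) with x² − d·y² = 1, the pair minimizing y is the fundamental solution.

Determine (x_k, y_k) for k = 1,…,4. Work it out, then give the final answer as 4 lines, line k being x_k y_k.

[16; 1,1,10,1,1,32] for √273; ℓ=6 ⇒ convergent index 5
a_0=16:  p_0=16·1+0=16,  q_0=16·0+1=1
…
a_2=1:  p_2=1·17+16=33,  q_2=1·1+1=2
…
a_4=1:  p_4=1·347+33=380,  q_4=1·21+2=23
a_5=1:  p_5=1·380+347=727,  q_5=1·23+21=44
fundamental: x₁=727, y₁=44  (since 528529 − 273·1936 = 1)
k=2:  x_2 = 727·727+273·44·44 = 1057057,  y_2 = 727·44+44·727 = 63976
k=3:  x_3 = 727·1057057+273·44·63976 = 1536960151,  y_3 = 727·63976+44·1057057 = 93021060
k=4:  x_4 = 727·1536960151+273·44·93021060 = 2234739002497,  y_4 = 727·93021060+44·1536960151 = 135252557264

727 44
1057057 63976
1536960151 93021060
2234739002497 135252557264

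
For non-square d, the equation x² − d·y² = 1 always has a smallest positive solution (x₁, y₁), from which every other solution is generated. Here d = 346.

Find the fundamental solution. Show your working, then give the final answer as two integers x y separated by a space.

√346 → a₀=18, period (1,1,1,1,36); ℓ=5 odd so k=9
a_0=18:  p_0=18·1+0=18,  q_0=18·0+1=1
…
a_2=1:  p_2=1·19+18=37,  q_2=1·1+1=2
a_3=1:  p_3=1·37+19=56,  q_3=1·2+1=3
a_4=1:  p_4=1·56+37=93,  q_4=1·3+2=5
…
a_7=1:  p_7=1·3497+3404=6901,  q_7=1·188+183=371
a_8=1:  p_8=1·6901+3497=10398,  q_8=1·371+188=559
a_9=1:  p_9=1·10398+6901=17299,  q_9=1·559+371=930
→ (17299, 930).  Check: 17299²=299255401, 346·930²=299255400, difference 1.

17299 930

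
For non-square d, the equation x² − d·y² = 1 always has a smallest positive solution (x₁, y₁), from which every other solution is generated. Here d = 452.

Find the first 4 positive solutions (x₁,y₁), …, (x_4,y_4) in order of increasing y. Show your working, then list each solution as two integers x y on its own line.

1204353 56648
2900932297217 136448377488
6987493029899166849 328664025545553880
16830816386073401651890177 791655010315592455701792

d=452: √d = [21; 3,1,5,3,10,3,5,1,3,42] (ℓ=10, even), read p_9/q_9
i=0: a=21 ⇒ p=21, q=1
i=1: a=3 ⇒ p=64, q=3
…
i=4: a=3 ⇒ p=1552, q=73
…
i=8: a=1 ⇒ p=313483, q=14745
i=9: a=3 ⇒ p=1204353, q=56648
→ (1204353, 56648).  Check: 1204353²=1450466148609, 452·56648²=1450466148608, difference 1.
k=2:  x_2 = 1204353·1204353+452·56648·56648 = 2900932297217,  y_2 = 1204353·56648+56648·1204353 = 136448377488
k=3:  x_3 = 1204353·2900932297217+452·56648·136448377488 = 6987493029899166849,  y_3 = 1204353·136448377488+56648·2900932297217 = 328664025545553880
k=4:  x_4 = 1204353·6987493029899166849+452·56648·328664025545553880 = 16830816386073401651890177,  y_4 = 1204353·328664025545553880+56648·6987493029899166849 = 791655010315592455701792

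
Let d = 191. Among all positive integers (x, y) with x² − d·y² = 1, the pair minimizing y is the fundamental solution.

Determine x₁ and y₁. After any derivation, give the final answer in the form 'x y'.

8994000 650783

[13; 1,4,1,1,3,…,4,1,26] for √191; ℓ=16 ⇒ convergent index 15
a_0=13:  p_0=13·1+0=13,  q_0=13·0+1=1
a_1=1:  p_1=1·13+1=14,  q_1=1·1+0=1
…
a_3=1:  p_3=1·69+14=83,  q_3=1·5+1=6
a_4=1:  p_4=1·83+69=152,  q_4=1·6+5=11
…
a_6=2:  p_6=2·539+152=1230,  q_6=2·39+11=89
a_7=2:  p_7=2·1230+539=2999,  q_7=2·89+39=217
…
a_9=2:  p_9=2·40217+2999=83433,  q_9=2·2910+217=6037
a_10=2:  p_10=2·83433+40217=207083,  q_10=2·6037+2910=14984
a_11=3:  p_11=3·207083+83433=704682,  q_11=3·14984+6037=50989
a_12=1:  p_12=1·704682+207083=911765,  q_12=1·50989+14984=65973
a_13=1:  p_13=1·911765+704682=1616447,  q_13=1·65973+50989=116962
a_14=4:  p_14=4·1616447+911765=7377553,  q_14=4·116962+65973=533821
a_15=1:  p_15=1·7377553+1616447=8994000,  q_15=1·533821+116962=650783
fundamental: x₁=8994000, y₁=650783  (since 80892036000000 − 191·423518513089 = 1)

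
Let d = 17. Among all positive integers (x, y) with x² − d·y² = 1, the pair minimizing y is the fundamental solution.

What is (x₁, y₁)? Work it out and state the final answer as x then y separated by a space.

33 8

√17 = [4; 8, …], period ℓ=1 (odd) → k=1
a_0=4:  p_0=4·1+0=4,  q_0=4·0+1=1
a_1=8:  p_1=8·4+1=33,  q_1=8·1+0=8
→ (33, 8).  Check: 33²=1089, 17·8²=1088, difference 1.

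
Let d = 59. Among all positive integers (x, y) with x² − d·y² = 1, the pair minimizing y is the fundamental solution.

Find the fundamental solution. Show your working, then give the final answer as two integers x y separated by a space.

√59 = [7; 1,2,7,2,1,14, …], period ℓ=6 (even) → k=5
k=0  a_k=7  p_k/q_k = 7/1
…
k=3  a_k=7  p_k/q_k = 169/22
k=4  a_k=2  p_k/q_k = 361/47
k=5  a_k=1  p_k/q_k = 530/69
fundamental: x₁=530, y₁=69  (since 280900 − 59·4761 = 1)

530 69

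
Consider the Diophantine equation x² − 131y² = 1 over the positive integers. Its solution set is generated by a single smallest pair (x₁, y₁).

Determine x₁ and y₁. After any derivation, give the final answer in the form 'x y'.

d=131: √d = [11; 2,4,11,4,2,22] (ℓ=6, even), read p_5/q_5
step 0: (11, 1)  from 11·(1,0) + (0,1)
step 1: (23, 2)  from 2·(11,1) + (1,0)
…
step 4: (4727, 413)  from 4·(1156,101) + (103,9)
step 5: (10610, 927)  from 2·(4727,413) + (1156,101)
(x₁, y₁) = (10610, 927);  10610² − 131·927² = 1 ✓

10610 927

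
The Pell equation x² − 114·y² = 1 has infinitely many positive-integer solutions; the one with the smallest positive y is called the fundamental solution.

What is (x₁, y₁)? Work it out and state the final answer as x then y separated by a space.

[10; 1,2,10,2,1,20] for √114; ℓ=6 ⇒ convergent index 5
k=0  a_k=10  p_k/q_k = 10/1
k=1  a_k=1  p_k/q_k = 11/1
k=2  a_k=2  p_k/q_k = 32/3
…
k=4  a_k=2  p_k/q_k = 694/65
k=5  a_k=1  p_k/q_k = 1025/96
(x₁, y₁) = (1025, 96);  1025² − 114·96² = 1 ✓

1025 96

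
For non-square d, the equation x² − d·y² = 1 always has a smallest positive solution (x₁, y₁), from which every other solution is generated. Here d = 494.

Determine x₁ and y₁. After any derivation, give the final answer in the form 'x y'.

d=494: √d = [22; 4,2,2,1,2,1,2,2,4,44] (ℓ=10, even), read p_9/q_9
a_0=22:  p_0=22·1+0=22,  q_0=22·0+1=1
a_1=4:  p_1=4·22+1=89,  q_1=4·1+0=4
a_2=2:  p_2=2·89+22=200,  q_2=2·4+1=9
…
a_7=2:  p_7=2·2556+1867=6979,  q_7=2·115+84=314
a_8=2:  p_8=2·6979+2556=16514,  q_8=2·314+115=743
a_9=4:  p_9=4·16514+6979=73035,  q_9=4·743+314=3286
→ (73035, 3286).  Check: 73035²=5334111225, 494·3286²=5334111224, difference 1.

73035 3286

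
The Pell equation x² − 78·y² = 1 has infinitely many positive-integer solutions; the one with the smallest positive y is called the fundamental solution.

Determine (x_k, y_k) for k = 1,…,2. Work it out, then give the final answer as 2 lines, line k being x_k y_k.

√78 = [8; 1,4,1,16, …], period ℓ=4 (even) → k=3
a_0=8:  p_0=8·1+0=8,  q_0=8·0+1=1
a_1=1:  p_1=1·8+1=9,  q_1=1·1+0=1
a_2=4:  p_2=4·9+8=44,  q_2=4·1+1=5
a_3=1:  p_3=1·44+9=53,  q_3=1·5+1=6
→ (53, 6).  Check: 53²=2809, 78·6²=2808, difference 1.
n=2: (53,6)∘(53,6) = (53·53+78·6·6, 53·6+6·53) = (5617,636)

53 6
5617 636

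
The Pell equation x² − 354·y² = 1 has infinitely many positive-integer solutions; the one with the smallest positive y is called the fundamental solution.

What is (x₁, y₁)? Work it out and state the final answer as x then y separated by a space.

√354 = [18; 1,4,2,2,18,2,2,4,1,36, …], period ℓ=10 (even) → k=9
a_0=18:  p_0=18·1+0=18,  q_0=18·0+1=1
…
a_2=4:  p_2=4·19+18=94,  q_2=4·1+1=5
a_3=2:  p_3=2·94+19=207,  q_3=2·5+1=11
a_4=2:  p_4=2·207+94=508,  q_4=2·11+5=27
…
a_7=2:  p_7=2·19210+9351=47771,  q_7=2·1021+497=2539
a_8=4:  p_8=4·47771+19210=210294,  q_8=4·2539+1021=11177
a_9=1:  p_9=1·210294+47771=258065,  q_9=1·11177+2539=13716
(x₁, y₁) = (258065, 13716);  258065² − 354·13716² = 1 ✓

258065 13716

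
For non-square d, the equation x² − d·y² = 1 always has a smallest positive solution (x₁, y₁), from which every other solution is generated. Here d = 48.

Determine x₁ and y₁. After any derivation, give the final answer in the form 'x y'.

d=48: √d = [6; 1,12] (ℓ=2, even), read p_1/q_1
i=0: a=6 ⇒ p=6, q=1
i=1: a=1 ⇒ p=7, q=1
fundamental: x₁=7, y₁=1  (since 49 − 48·1 = 1)

7 1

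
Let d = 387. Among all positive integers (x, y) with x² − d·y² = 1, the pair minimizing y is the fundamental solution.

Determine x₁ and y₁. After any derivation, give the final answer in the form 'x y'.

√387 = [19; 1,2,19,2,1,38, …], period ℓ=6 (even) → k=5
k=0  a_k=19  p_k/q_k = 19/1
k=1  a_k=1  p_k/q_k = 20/1
k=2  a_k=2  p_k/q_k = 59/3
k=3  a_k=19  p_k/q_k = 1141/58
k=4  a_k=2  p_k/q_k = 2341/119
k=5  a_k=1  p_k/q_k = 3482/177
→ (3482, 177).  Check: 3482²=12124324, 387·177²=12124323, difference 1.

3482 177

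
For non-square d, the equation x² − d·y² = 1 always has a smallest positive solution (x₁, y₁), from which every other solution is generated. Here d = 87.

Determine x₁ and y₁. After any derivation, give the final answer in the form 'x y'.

√87 = [9; 3,18, …], period ℓ=2 (even) → k=1
a_0=9:  p_0=9·1+0=9,  q_0=9·0+1=1
a_1=3:  p_1=3·9+1=28,  q_1=3·1+0=3
→ (28, 3).  Check: 28²=784, 87·3²=783, difference 1.

28 3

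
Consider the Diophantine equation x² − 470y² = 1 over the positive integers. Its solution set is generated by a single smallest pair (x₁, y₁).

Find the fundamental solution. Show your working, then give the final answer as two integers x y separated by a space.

[21; 1,2,8,2,1,42] for √470; ℓ=6 ⇒ convergent index 5
k=0  a_k=21  p_k/q_k = 21/1
k=1  a_k=1  p_k/q_k = 22/1
k=2  a_k=2  p_k/q_k = 65/3
…
k=4  a_k=2  p_k/q_k = 1149/53
k=5  a_k=1  p_k/q_k = 1691/78
→ (1691, 78).  Check: 1691²=2859481, 470·78²=2859480, difference 1.

1691 78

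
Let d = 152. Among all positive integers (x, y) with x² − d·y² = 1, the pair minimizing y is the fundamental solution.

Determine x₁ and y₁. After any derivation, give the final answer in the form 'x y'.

37 3

d=152: √d = [12; 3,24] (ℓ=2, even), read p_1/q_1
i=0: a=12 ⇒ p=12, q=1
i=1: a=3 ⇒ p=37, q=3
→ (37, 3).  Check: 37²=1369, 152·3²=1368, difference 1.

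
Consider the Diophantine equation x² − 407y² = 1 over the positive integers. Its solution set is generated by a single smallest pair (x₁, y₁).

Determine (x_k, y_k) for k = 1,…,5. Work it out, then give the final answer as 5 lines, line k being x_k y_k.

2663 132
14183137 703032
75539384999 3744348300
402322750321537 19942398342768
2142770892673121063 106213209829234068

√407 = [20; 5,1,2,1,5,40, …], period ℓ=6 (even) → k=5
k=0  a_k=20  p_k/q_k = 20/1
…
k=2  a_k=1  p_k/q_k = 121/6
…
k=4  a_k=1  p_k/q_k = 464/23
k=5  a_k=5  p_k/q_k = 2663/132
fundamental: x₁=2663, y₁=132  (since 7091569 − 407·17424 = 1)
(2663+132√407)^2 = 14183137 + 703032√407
(2663+132√407)^3 = 75539384999 + 3744348300√407
(2663+132√407)^4 = 402322750321537 + 19942398342768√407
(2663+132√407)^5 = 2142770892673121063 + 106213209829234068√407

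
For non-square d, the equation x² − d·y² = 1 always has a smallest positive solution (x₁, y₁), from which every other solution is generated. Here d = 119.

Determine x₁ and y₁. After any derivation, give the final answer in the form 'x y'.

120 11

[10; 1,9,1,20] for √119; ℓ=4 ⇒ convergent index 3
a_0=10:  p_0=10·1+0=10,  q_0=10·0+1=1
…
a_2=9:  p_2=9·11+10=109,  q_2=9·1+1=10
a_3=1:  p_3=1·109+11=120,  q_3=1·10+1=11
fundamental: x₁=120, y₁=11  (since 14400 − 119·121 = 1)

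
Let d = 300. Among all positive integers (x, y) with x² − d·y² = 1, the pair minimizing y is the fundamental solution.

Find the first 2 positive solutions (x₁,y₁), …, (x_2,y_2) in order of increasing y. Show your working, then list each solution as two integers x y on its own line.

[17; 3,8,3,34] for √300; ℓ=4 ⇒ convergent index 3
i=0: a=17 ⇒ p=17, q=1
i=1: a=3 ⇒ p=52, q=3
i=2: a=8 ⇒ p=433, q=25
i=3: a=3 ⇒ p=1351, q=78
(x₁, y₁) = (1351, 78);  1351² − 300·78² = 1 ✓
k=2:  x_2 = 1351·1351+300·78·78 = 3650401,  y_2 = 1351·78+78·1351 = 210756

1351 78
3650401 210756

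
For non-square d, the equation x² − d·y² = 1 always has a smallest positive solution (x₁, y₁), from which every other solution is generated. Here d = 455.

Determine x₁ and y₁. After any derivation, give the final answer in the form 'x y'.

[21; 3,42] for √455; ℓ=2 ⇒ convergent index 1
i=0: a=21 ⇒ p=21, q=1
i=1: a=3 ⇒ p=64, q=3
(x₁, y₁) = (64, 3);  64² − 455·3² = 1 ✓

64 3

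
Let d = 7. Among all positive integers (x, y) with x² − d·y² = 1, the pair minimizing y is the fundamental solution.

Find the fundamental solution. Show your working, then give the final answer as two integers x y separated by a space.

8 3

√7 → a₀=2, period (1,1,1,4); ℓ=4 even so k=3
step 0: (2, 1)  from 2·(1,0) + (0,1)
…
step 2: (5, 2)  from 1·(3,1) + (2,1)
step 3: (8, 3)  from 1·(5,2) + (3,1)
fundamental: x₁=8, y₁=3  (since 64 − 7·9 = 1)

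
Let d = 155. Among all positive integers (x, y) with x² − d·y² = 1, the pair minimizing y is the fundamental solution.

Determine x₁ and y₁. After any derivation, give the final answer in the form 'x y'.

249 20

[12; 2,4,2,24] for √155; ℓ=4 ⇒ convergent index 3
k=0  a_k=12  p_k/q_k = 12/1
…
k=2  a_k=4  p_k/q_k = 112/9
k=3  a_k=2  p_k/q_k = 249/20
fundamental: x₁=249, y₁=20  (since 62001 − 155·400 = 1)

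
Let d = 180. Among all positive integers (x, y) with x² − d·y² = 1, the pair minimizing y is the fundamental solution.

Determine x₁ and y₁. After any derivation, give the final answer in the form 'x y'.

√180 = [13; 2,2,2,26, …], period ℓ=4 (even) → k=3
k=0  a_k=13  p_k/q_k = 13/1
…
k=2  a_k=2  p_k/q_k = 67/5
k=3  a_k=2  p_k/q_k = 161/12
fundamental: x₁=161, y₁=12  (since 25921 − 180·144 = 1)

161 12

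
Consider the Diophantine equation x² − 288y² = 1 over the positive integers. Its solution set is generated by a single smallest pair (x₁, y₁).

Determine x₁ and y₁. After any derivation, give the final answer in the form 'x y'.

17 1

[16; 1,32] for √288; ℓ=2 ⇒ convergent index 1
step 0: (16, 1)  from 16·(1,0) + (0,1)
step 1: (17, 1)  from 1·(16,1) + (1,0)
(x₁, y₁) = (17, 1);  17² − 288·1² = 1 ✓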